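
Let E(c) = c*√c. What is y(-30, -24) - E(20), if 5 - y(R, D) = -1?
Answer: 6 - 40*√5 ≈ -83.443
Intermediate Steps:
E(c) = c^(3/2)
y(R, D) = 6 (y(R, D) = 5 - 1*(-1) = 5 + 1 = 6)
y(-30, -24) - E(20) = 6 - 20^(3/2) = 6 - 40*√5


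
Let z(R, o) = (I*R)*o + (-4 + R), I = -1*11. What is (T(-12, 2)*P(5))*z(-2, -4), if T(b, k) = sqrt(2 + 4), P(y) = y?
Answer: -470*sqrt(6) ≈ -1151.3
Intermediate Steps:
I = -11
T(b, k) = sqrt(6)
z(R, o) = -4 + R - 11*R*o (z(R, o) = (-11*R)*o + (-4 + R) = -11*R*o + (-4 + R) = -4 + R - 11*R*o)
(T(-12, 2)*P(5))*z(-2, -4) = (sqrt(6)*5)*(-4 - 2 - 11*(-2)*(-4)) = (5*sqrt(6))*(-4 - 2 - 88) = (5*sqrt(6))*(-94) = -470*sqrt(6)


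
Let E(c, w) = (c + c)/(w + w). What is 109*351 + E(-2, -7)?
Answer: 267815/7 ≈ 38259.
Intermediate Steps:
E(c, w) = c/w (E(c, w) = (2*c)/((2*w)) = (2*c)*(1/(2*w)) = c/w)
109*351 + E(-2, -7) = 109*351 - 2/(-7) = 38259 - 2*(-⅐) = 38259 + 2/7 = 267815/7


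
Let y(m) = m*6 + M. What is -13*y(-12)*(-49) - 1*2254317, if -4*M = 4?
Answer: -2300818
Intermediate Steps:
M = -1 (M = -1/4*4 = -1)
y(m) = -1 + 6*m (y(m) = m*6 - 1 = 6*m - 1 = -1 + 6*m)
-13*y(-12)*(-49) - 1*2254317 = -13*(-1 + 6*(-12))*(-49) - 1*2254317 = -13*(-1 - 72)*(-49) - 2254317 = -13*(-73)*(-49) - 2254317 = 949*(-49) - 2254317 = -46501 - 2254317 = -2300818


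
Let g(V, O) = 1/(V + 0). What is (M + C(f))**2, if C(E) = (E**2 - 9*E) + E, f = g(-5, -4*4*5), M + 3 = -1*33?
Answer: 737881/625 ≈ 1180.6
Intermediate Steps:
M = -36 (M = -3 - 1*33 = -3 - 33 = -36)
g(V, O) = 1/V
f = -1/5 (f = 1/(-5) = -1/5 ≈ -0.20000)
C(E) = E**2 - 8*E
(M + C(f))**2 = (-36 - (-8 - 1/5)/5)**2 = (-36 - 1/5*(-41/5))**2 = (-36 + 41/25)**2 = (-859/25)**2 = 737881/625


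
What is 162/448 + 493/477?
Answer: 149069/106848 ≈ 1.3951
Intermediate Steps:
162/448 + 493/477 = 162*(1/448) + 493*(1/477) = 81/224 + 493/477 = 149069/106848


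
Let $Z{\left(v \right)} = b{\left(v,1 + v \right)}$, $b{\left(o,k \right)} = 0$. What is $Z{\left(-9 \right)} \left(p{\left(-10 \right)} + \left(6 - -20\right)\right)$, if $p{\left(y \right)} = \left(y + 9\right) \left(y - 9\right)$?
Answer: $0$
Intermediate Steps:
$p{\left(y \right)} = \left(-9 + y\right) \left(9 + y\right)$ ($p{\left(y \right)} = \left(9 + y\right) \left(-9 + y\right) = \left(-9 + y\right) \left(9 + y\right)$)
$Z{\left(v \right)} = 0$
$Z{\left(-9 \right)} \left(p{\left(-10 \right)} + \left(6 - -20\right)\right) = 0 \left(\left(-81 + \left(-10\right)^{2}\right) + \left(6 - -20\right)\right) = 0 \left(\left(-81 + 100\right) + \left(6 + 20\right)\right) = 0 \left(19 + 26\right) = 0 \cdot 45 = 0$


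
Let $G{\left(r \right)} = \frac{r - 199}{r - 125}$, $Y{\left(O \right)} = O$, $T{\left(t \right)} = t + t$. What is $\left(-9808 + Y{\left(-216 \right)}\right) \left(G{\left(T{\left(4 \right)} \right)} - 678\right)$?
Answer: $\frac{793249240}{117} \approx 6.7799 \cdot 10^{6}$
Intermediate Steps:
$T{\left(t \right)} = 2 t$
$G{\left(r \right)} = \frac{-199 + r}{-125 + r}$
$\left(-9808 + Y{\left(-216 \right)}\right) \left(G{\left(T{\left(4 \right)} \right)} - 678\right) = \left(-9808 - 216\right) \left(\frac{-199 + 2 \cdot 4}{-125 + 2 \cdot 4} - 678\right) = - 10024 \left(\frac{-199 + 8}{-125 + 8} - 678\right) = - 10024 \left(\frac{1}{-117} \left(-191\right) - 678\right) = - 10024 \left(\left(- \frac{1}{117}\right) \left(-191\right) - 678\right) = - 10024 \left(\frac{191}{117} - 678\right) = \left(-10024\right) \left(- \frac{79135}{117}\right) = \frac{793249240}{117}$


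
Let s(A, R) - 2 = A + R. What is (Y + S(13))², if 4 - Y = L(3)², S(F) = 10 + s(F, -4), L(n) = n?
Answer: 256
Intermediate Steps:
s(A, R) = 2 + A + R (s(A, R) = 2 + (A + R) = 2 + A + R)
S(F) = 8 + F (S(F) = 10 + (2 + F - 4) = 10 + (-2 + F) = 8 + F)
Y = -5 (Y = 4 - 1*3² = 4 - 1*9 = 4 - 9 = -5)
(Y + S(13))² = (-5 + (8 + 13))² = (-5 + 21)² = 16² = 256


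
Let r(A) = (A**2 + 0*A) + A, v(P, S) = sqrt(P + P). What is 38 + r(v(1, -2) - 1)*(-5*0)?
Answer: 38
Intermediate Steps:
v(P, S) = sqrt(2)*sqrt(P) (v(P, S) = sqrt(2*P) = sqrt(2)*sqrt(P))
r(A) = A + A**2 (r(A) = (A**2 + 0) + A = A**2 + A = A + A**2)
38 + r(v(1, -2) - 1)*(-5*0) = 38 + ((sqrt(2)*sqrt(1) - 1)*(1 + (sqrt(2)*sqrt(1) - 1)))*(-5*0) = 38 + ((sqrt(2)*1 - 1)*(1 + (sqrt(2)*1 - 1)))*0 = 38 + ((sqrt(2) - 1)*(1 + (sqrt(2) - 1)))*0 = 38 + ((-1 + sqrt(2))*(1 + (-1 + sqrt(2))))*0 = 38 + ((-1 + sqrt(2))*sqrt(2))*0 = 38 + (sqrt(2)*(-1 + sqrt(2)))*0 = 38 + 0 = 38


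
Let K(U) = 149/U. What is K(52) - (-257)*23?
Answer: 307521/52 ≈ 5913.9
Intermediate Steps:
K(52) - (-257)*23 = 149/52 - (-257)*23 = 149*(1/52) - 1*(-5911) = 149/52 + 5911 = 307521/52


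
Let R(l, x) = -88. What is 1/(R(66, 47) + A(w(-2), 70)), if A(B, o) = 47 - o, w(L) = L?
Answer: -1/111 ≈ -0.0090090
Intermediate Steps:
1/(R(66, 47) + A(w(-2), 70)) = 1/(-88 + (47 - 1*70)) = 1/(-88 + (47 - 70)) = 1/(-88 - 23) = 1/(-111) = -1/111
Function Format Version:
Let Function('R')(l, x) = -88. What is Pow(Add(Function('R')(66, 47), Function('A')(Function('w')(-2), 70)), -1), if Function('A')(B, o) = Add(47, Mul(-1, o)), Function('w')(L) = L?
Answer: Rational(-1, 111) ≈ -0.0090090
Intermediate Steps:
Pow(Add(Function('R')(66, 47), Function('A')(Function('w')(-2), 70)), -1) = Pow(Add(-88, Add(47, Mul(-1, 70))), -1) = Pow(Add(-88, Add(47, -70)), -1) = Pow(Add(-88, -23), -1) = Pow(-111, -1) = Rational(-1, 111)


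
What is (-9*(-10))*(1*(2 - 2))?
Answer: 0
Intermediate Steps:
(-9*(-10))*(1*(2 - 2)) = 90*(1*0) = 90*0 = 0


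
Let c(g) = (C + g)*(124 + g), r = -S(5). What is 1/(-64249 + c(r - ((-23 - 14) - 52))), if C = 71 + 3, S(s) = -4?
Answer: -1/28010 ≈ -3.5702e-5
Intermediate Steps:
C = 74
r = 4 (r = -1*(-4) = 4)
c(g) = (74 + g)*(124 + g)
1/(-64249 + c(r - ((-23 - 14) - 52))) = 1/(-64249 + (9176 + (4 - ((-23 - 14) - 52))² + 198*(4 - ((-23 - 14) - 52)))) = 1/(-64249 + (9176 + (4 - (-37 - 52))² + 198*(4 - (-37 - 52)))) = 1/(-64249 + (9176 + (4 - 1*(-89))² + 198*(4 - 1*(-89)))) = 1/(-64249 + (9176 + (4 + 89)² + 198*(4 + 89))) = 1/(-64249 + (9176 + 93² + 198*93)) = 1/(-64249 + (9176 + 8649 + 18414)) = 1/(-64249 + 36239) = 1/(-28010) = -1/28010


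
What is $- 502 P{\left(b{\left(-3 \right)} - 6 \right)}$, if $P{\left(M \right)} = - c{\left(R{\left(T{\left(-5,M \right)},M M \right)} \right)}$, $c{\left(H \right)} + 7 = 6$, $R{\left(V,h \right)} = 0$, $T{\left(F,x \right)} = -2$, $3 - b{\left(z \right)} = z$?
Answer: $-502$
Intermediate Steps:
$b{\left(z \right)} = 3 - z$
$c{\left(H \right)} = -1$ ($c{\left(H \right)} = -7 + 6 = -1$)
$P{\left(M \right)} = 1$ ($P{\left(M \right)} = \left(-1\right) \left(-1\right) = 1$)
$- 502 P{\left(b{\left(-3 \right)} - 6 \right)} = \left(-502\right) 1 = -502$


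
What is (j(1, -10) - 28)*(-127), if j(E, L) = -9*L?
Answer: -7874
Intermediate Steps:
(j(1, -10) - 28)*(-127) = (-9*(-10) - 28)*(-127) = (90 - 28)*(-127) = 62*(-127) = -7874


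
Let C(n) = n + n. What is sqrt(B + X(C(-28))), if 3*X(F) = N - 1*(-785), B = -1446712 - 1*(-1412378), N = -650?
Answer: I*sqrt(34289) ≈ 185.17*I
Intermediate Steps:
B = -34334 (B = -1446712 + 1412378 = -34334)
C(n) = 2*n
X(F) = 45 (X(F) = (-650 - 1*(-785))/3 = (-650 + 785)/3 = (1/3)*135 = 45)
sqrt(B + X(C(-28))) = sqrt(-34334 + 45) = sqrt(-34289) = I*sqrt(34289)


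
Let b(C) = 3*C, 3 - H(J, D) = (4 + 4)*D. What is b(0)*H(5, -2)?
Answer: 0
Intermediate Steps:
H(J, D) = 3 - 8*D (H(J, D) = 3 - (4 + 4)*D = 3 - 8*D)
b(0)*H(5, -2) = (3*0)*(3 - 8*(-2)) = 0*(3 + 16) = 0*19 = 0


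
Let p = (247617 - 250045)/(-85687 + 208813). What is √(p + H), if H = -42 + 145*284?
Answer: 2*√38978266850310/61563 ≈ 202.82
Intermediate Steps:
p = -1214/61563 (p = -2428/123126 = -2428*1/123126 = -1214/61563 ≈ -0.019720)
H = 41138 (H = -42 + 41180 = 41138)
√(p + H) = √(-1214/61563 + 41138) = √(2532577480/61563) = 2*√38978266850310/61563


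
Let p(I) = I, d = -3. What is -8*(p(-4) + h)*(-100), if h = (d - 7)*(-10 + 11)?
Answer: -11200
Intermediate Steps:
h = -10 (h = (-3 - 7)*(-10 + 11) = -10*1 = -10)
-8*(p(-4) + h)*(-100) = -8*(-4 - 10)*(-100) = -8*(-14)*(-100) = 112*(-100) = -11200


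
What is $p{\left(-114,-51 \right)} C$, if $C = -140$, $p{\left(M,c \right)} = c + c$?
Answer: $14280$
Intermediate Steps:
$p{\left(M,c \right)} = 2 c$
$p{\left(-114,-51 \right)} C = 2 \left(-51\right) \left(-140\right) = \left(-102\right) \left(-140\right) = 14280$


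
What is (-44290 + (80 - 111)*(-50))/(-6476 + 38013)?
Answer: -42740/31537 ≈ -1.3552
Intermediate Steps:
(-44290 + (80 - 111)*(-50))/(-6476 + 38013) = (-44290 - 31*(-50))/31537 = (-44290 + 1550)*(1/31537) = -42740*1/31537 = -42740/31537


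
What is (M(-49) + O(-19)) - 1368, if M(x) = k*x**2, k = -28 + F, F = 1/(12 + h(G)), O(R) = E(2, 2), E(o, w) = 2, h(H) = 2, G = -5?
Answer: -136845/2 ≈ -68423.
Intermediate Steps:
O(R) = 2
F = 1/14 (F = 1/(12 + 2) = 1/14 ≈ 0.071429)
k = -391/14 (k = -28 + 1/14 = -391/14 ≈ -27.929)
M(x) = -391*x**2/14
(M(-49) + O(-19)) - 1368 = (-391/14*(-49)**2 + 2) - 1368 = (-391/14*2401 + 2) - 1368 = (-134113/2 + 2) - 1368 = -134109/2 - 1368 = -136845/2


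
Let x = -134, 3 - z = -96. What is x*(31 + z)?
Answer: -17420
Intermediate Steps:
z = 99 (z = 3 - 1*(-96) = 3 + 96 = 99)
x*(31 + z) = -134*(31 + 99) = -134*130 = -17420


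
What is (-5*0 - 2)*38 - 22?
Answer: -98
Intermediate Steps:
(-5*0 - 2)*38 - 22 = (0 - 2)*38 - 22 = -2*38 - 22 = -76 - 22 = -98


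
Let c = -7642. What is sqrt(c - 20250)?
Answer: 2*I*sqrt(6973) ≈ 167.01*I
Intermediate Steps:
sqrt(c - 20250) = sqrt(-7642 - 20250) = sqrt(-27892) = 2*I*sqrt(6973)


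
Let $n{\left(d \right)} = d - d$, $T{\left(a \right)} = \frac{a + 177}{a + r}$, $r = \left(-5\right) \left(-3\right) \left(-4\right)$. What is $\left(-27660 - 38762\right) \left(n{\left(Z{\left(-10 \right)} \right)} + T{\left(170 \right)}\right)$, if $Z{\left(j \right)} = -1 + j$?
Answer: $- \frac{11524217}{55} \approx -2.0953 \cdot 10^{5}$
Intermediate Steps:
$r = -60$ ($r = 15 \left(-4\right) = -60$)
$T{\left(a \right)} = \frac{177 + a}{-60 + a}$ ($T{\left(a \right)} = \frac{a + 177}{a - 60} = \frac{177 + a}{-60 + a}$)
$n{\left(d \right)} = 0$
$\left(-27660 - 38762\right) \left(n{\left(Z{\left(-10 \right)} \right)} + T{\left(170 \right)}\right) = \left(-27660 - 38762\right) \left(0 + \frac{177 + 170}{-60 + 170}\right) = - 66422 \left(0 + \frac{1}{110} \cdot 347\right) = - 66422 \left(0 + \frac{347}{110}\right) = \left(-66422\right) \frac{347}{110} = - \frac{11524217}{55}$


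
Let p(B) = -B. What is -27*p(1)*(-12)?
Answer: -324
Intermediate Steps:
-27*p(1)*(-12) = -(-27)*(-12) = -27*(-1)*(-12) = 27*(-12) = -324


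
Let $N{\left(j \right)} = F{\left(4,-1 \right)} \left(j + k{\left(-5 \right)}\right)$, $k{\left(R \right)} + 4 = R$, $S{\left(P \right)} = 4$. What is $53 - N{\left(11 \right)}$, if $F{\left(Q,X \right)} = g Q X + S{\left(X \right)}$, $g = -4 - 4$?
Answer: $-19$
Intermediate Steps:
$g = -8$
$F{\left(Q,X \right)} = 4 - 8 Q X$ ($F{\left(Q,X \right)} = - 8 Q X + 4 = 4 - 8 Q X$)
$k{\left(R \right)} = -4 + R$
$N{\left(j \right)} = -324 + 36 j$ ($N{\left(j \right)} = \left(4 - 32 \left(-1\right)\right) \left(j - 9\right) = \left(4 + 32\right) \left(j - 9\right) = 36 \left(-9 + j\right) = -324 + 36 j$)
$53 - N{\left(11 \right)} = 53 - \left(-324 + 36 \cdot 11\right) = 53 - \left(-324 + 396\right) = 53 - 72 = -19$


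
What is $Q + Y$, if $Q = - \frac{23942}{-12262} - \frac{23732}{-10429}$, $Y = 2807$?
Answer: $\frac{179750485044}{63940199} \approx 2811.2$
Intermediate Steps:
$Q = \frac{270346451}{63940199}$ ($Q = \left(-23942\right) \left(- \frac{1}{12262}\right) - - \frac{23732}{10429} = \frac{11971}{6131} + \frac{23732}{10429} = \frac{270346451}{63940199} \approx 4.2281$)
$Q + Y = \frac{270346451}{63940199} + 2807 = \frac{179750485044}{63940199}$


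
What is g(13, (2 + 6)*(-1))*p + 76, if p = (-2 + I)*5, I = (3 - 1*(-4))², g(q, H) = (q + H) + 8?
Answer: 3131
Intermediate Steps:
g(q, H) = 8 + H + q (g(q, H) = (H + q) + 8 = 8 + H + q)
I = 49 (I = (3 + 4)² = 7² = 49)
p = 235 (p = (-2 + 49)*5 = 47*5 = 235)
g(13, (2 + 6)*(-1))*p + 76 = (8 + (2 + 6)*(-1) + 13)*235 + 76 = (8 + 8*(-1) + 13)*235 + 76 = (8 - 8 + 13)*235 + 76 = 13*235 + 76 = 3055 + 76 = 3131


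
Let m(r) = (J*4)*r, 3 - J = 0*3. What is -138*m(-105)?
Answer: 173880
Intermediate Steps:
J = 3 (J = 3 - 0*3 = 3 - 1*0 = 3 + 0 = 3)
m(r) = 12*r (m(r) = (3*4)*r = 12*r)
-138*m(-105) = -1656*(-105) = -138*(-1260) = 173880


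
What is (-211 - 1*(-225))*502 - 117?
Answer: 6911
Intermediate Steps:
(-211 - 1*(-225))*502 - 117 = (-211 + 225)*502 - 117 = 14*502 - 117 = 7028 - 117 = 6911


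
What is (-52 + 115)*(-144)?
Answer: -9072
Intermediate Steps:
(-52 + 115)*(-144) = 63*(-144) = -9072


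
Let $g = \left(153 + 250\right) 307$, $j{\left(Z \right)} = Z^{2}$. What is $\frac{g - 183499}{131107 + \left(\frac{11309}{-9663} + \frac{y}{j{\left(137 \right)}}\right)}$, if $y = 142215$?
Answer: $- \frac{10841627823966}{23779362960553} \approx -0.45593$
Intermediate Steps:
$g = 123721$ ($g = 403 \cdot 307 = 123721$)
$\frac{g - 183499}{131107 + \left(\frac{11309}{-9663} + \frac{y}{j{\left(137 \right)}}\right)} = \frac{123721 - 183499}{131107 + \left(\frac{11309}{-9663} + \frac{142215}{137^{2}}\right)} = - \frac{59778}{131107 + \left(11309 \left(- \frac{1}{9663}\right) + \frac{142215}{18769}\right)} = - \frac{59778}{131107 + \left(- \frac{11309}{9663} + 142215 \cdot \frac{1}{18769}\right)} = - \frac{59778}{131107 + \left(- \frac{11309}{9663} + \frac{142215}{18769}\right)} = - \frac{59778}{131107 + \frac{1161964924}{181364847}} = - \frac{59778}{\frac{23779362960553}{181364847}} = \left(-59778\right) \frac{181364847}{23779362960553} = - \frac{10841627823966}{23779362960553}$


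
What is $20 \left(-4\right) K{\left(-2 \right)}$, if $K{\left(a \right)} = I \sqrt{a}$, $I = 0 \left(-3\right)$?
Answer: $0$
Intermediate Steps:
$I = 0$
$K{\left(a \right)} = 0$ ($K{\left(a \right)} = 0 \sqrt{a} = 0$)
$20 \left(-4\right) K{\left(-2 \right)} = 20 \left(-4\right) 0 = \left(-80\right) 0 = 0$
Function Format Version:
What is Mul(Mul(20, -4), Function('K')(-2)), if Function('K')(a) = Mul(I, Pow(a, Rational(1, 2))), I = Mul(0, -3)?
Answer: 0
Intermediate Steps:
I = 0
Function('K')(a) = 0 (Function('K')(a) = Mul(0, Pow(a, Rational(1, 2))) = 0)
Mul(Mul(20, -4), Function('K')(-2)) = Mul(Mul(20, -4), 0) = Mul(-80, 0) = 0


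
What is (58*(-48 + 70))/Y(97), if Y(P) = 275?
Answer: 116/25 ≈ 4.6400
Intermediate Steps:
(58*(-48 + 70))/Y(97) = (58*(-48 + 70))/275 = (58*22)*(1/275) = 1276*(1/275) = 116/25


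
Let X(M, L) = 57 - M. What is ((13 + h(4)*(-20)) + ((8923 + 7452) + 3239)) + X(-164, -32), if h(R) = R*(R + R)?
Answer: 19208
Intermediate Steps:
h(R) = 2*R² (h(R) = R*(2*R) = 2*R²)
((13 + h(4)*(-20)) + ((8923 + 7452) + 3239)) + X(-164, -32) = ((13 + (2*4²)*(-20)) + ((8923 + 7452) + 3239)) + (57 - 1*(-164)) = ((13 + (2*16)*(-20)) + (16375 + 3239)) + (57 + 164) = ((13 + 32*(-20)) + 19614) + 221 = ((13 - 640) + 19614) + 221 = (-627 + 19614) + 221 = 18987 + 221 = 19208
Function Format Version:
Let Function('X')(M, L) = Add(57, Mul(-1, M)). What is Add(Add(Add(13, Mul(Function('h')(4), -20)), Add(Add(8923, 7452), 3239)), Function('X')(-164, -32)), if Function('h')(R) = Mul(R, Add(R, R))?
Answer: 19208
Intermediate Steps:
Function('h')(R) = Mul(2, Pow(R, 2)) (Function('h')(R) = Mul(R, Mul(2, R)) = Mul(2, Pow(R, 2)))
Add(Add(Add(13, Mul(Function('h')(4), -20)), Add(Add(8923, 7452), 3239)), Function('X')(-164, -32)) = Add(Add(Add(13, Mul(Mul(2, Pow(4, 2)), -20)), Add(Add(8923, 7452), 3239)), Add(57, Mul(-1, -164))) = Add(Add(Add(13, Mul(Mul(2, 16), -20)), Add(16375, 3239)), Add(57, 164)) = Add(Add(Add(13, Mul(32, -20)), 19614), 221) = Add(Add(Add(13, -640), 19614), 221) = Add(Add(-627, 19614), 221) = Add(18987, 221) = 19208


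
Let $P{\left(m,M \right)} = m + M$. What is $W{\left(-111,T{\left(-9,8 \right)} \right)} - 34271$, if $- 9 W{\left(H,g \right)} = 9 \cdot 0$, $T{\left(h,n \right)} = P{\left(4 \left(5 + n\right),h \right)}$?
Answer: $-34271$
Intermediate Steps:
$P{\left(m,M \right)} = M + m$
$T{\left(h,n \right)} = 20 + h + 4 n$ ($T{\left(h,n \right)} = h + 4 \left(5 + n\right) = h + \left(20 + 4 n\right) = 20 + h + 4 n$)
$W{\left(H,g \right)} = 0$ ($W{\left(H,g \right)} = - \frac{9 \cdot 0}{9} = \left(- \frac{1}{9}\right) 0 = 0$)
$W{\left(-111,T{\left(-9,8 \right)} \right)} - 34271 = 0 - 34271 = -34271$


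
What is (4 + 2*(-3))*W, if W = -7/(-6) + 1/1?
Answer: -13/3 ≈ -4.3333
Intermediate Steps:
W = 13/6 (W = -7*(-1/6) + 1*1 = 7/6 + 1 = 13/6 ≈ 2.1667)
(4 + 2*(-3))*W = (4 + 2*(-3))*(13/6) = (4 - 6)*(13/6) = -2*13/6 = -13/3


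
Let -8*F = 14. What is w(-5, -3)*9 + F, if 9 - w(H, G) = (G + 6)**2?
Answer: -7/4 ≈ -1.7500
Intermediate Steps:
F = -7/4 (F = -1/8*14 = -7/4 ≈ -1.7500)
w(H, G) = 9 - (6 + G)**2 (w(H, G) = 9 - (G + 6)**2 = 9 - (6 + G)**2)
w(-5, -3)*9 + F = (9 - (6 - 3)**2)*9 - 7/4 = (9 - 1*3**2)*9 - 7/4 = (9 - 1*9)*9 - 7/4 = (9 - 9)*9 - 7/4 = 0*9 - 7/4 = 0 - 7/4 = -7/4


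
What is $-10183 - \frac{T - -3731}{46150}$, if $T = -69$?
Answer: $- \frac{234974556}{23075} \approx -10183.0$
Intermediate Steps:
$-10183 - \frac{T - -3731}{46150} = -10183 - \frac{-69 - -3731}{46150} = -10183 - \left(-69 + 3731\right) \frac{1}{46150} = -10183 - 3662 \cdot \frac{1}{46150} = -10183 - \frac{1831}{23075} = - \frac{234974556}{23075}$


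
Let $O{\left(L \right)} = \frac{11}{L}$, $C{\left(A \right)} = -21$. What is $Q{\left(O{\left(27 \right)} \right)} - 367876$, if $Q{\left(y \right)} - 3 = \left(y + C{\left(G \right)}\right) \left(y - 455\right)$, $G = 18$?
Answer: $- \frac{261355073}{729} \approx -3.5851 \cdot 10^{5}$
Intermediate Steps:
$Q{\left(y \right)} = 3 + \left(-455 + y\right) \left(-21 + y\right)$ ($Q{\left(y \right)} = 3 + \left(y - 21\right) \left(y - 455\right) = 3 + \left(-21 + y\right) \left(-455 + y\right) = 3 + \left(-455 + y\right) \left(-21 + y\right)$)
$Q{\left(O{\left(27 \right)} \right)} - 367876 = \left(9558 + \left(\frac{11}{27}\right)^{2} - 476 \cdot \frac{11}{27}\right) - 367876 = \left(9558 + \left(11 \cdot \frac{1}{27}\right)^{2} - 476 \cdot 11 \cdot \frac{1}{27}\right) - 367876 = \left(9558 + \left(\frac{11}{27}\right)^{2} - \frac{5236}{27}\right) - 367876 = \left(9558 + \frac{121}{729} - \frac{5236}{27}\right) - 367876 = \frac{6826531}{729} - 367876 = - \frac{261355073}{729}$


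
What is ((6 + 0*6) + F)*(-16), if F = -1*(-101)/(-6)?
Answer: 520/3 ≈ 173.33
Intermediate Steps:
F = -101/6 (F = 101*(-⅙) = -101/6 ≈ -16.833)
((6 + 0*6) + F)*(-16) = ((6 + 0*6) - 101/6)*(-16) = ((6 + 0) - 101/6)*(-16) = (6 - 101/6)*(-16) = -65/6*(-16) = 520/3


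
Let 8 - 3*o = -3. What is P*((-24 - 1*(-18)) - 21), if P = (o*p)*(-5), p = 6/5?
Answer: 594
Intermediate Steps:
o = 11/3 (o = 8/3 - 1/3*(-3) = 8/3 + 1 = 11/3 ≈ 3.6667)
p = 6/5 (p = 6*(1/5) = 6/5 ≈ 1.2000)
P = -22 (P = ((11/3)*(6/5))*(-5) = (22/5)*(-5) = -22)
P*((-24 - 1*(-18)) - 21) = -22*((-24 - 1*(-18)) - 21) = -22*((-24 + 18) - 21) = -22*(-6 - 21) = -22*(-27) = 594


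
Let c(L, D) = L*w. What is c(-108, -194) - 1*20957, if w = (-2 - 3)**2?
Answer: -23657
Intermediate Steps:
w = 25 (w = (-5)**2 = 25)
c(L, D) = 25*L (c(L, D) = L*25 = 25*L)
c(-108, -194) - 1*20957 = 25*(-108) - 1*20957 = -2700 - 20957 = -23657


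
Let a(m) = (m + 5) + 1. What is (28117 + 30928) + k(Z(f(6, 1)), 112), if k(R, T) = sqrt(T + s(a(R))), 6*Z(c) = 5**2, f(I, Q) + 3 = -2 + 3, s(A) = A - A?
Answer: 59045 + 4*sqrt(7) ≈ 59056.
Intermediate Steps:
a(m) = 6 + m (a(m) = (5 + m) + 1 = 6 + m)
s(A) = 0
f(I, Q) = -2 (f(I, Q) = -3 + (-2 + 3) = -3 + 1 = -2)
Z(c) = 25/6 (Z(c) = (1/6)*5**2 = (1/6)*25 = 25/6)
k(R, T) = sqrt(T) (k(R, T) = sqrt(T + 0) = sqrt(T))
(28117 + 30928) + k(Z(f(6, 1)), 112) = (28117 + 30928) + sqrt(112) = 59045 + 4*sqrt(7)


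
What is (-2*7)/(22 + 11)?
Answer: -14/33 ≈ -0.42424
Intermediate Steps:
(-2*7)/(22 + 11) = -14/33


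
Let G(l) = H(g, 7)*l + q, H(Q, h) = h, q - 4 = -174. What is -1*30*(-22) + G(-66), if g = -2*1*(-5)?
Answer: 28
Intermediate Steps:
g = 10 (g = -2*(-5) = 10)
q = -170 (q = 4 - 174 = -170)
G(l) = -170 + 7*l (G(l) = 7*l - 170 = -170 + 7*l)
-1*30*(-22) + G(-66) = -1*30*(-22) + (-170 + 7*(-66)) = -30*(-22) + (-170 - 462) = 660 - 632 = 28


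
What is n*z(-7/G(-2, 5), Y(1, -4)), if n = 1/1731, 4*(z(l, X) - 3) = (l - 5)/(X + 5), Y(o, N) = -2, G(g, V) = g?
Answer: 23/13848 ≈ 0.0016609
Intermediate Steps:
z(l, X) = 3 + (-5 + l)/(4*(5 + X)) (z(l, X) = 3 + ((l - 5)/(X + 5))/4 = 3 + ((-5 + l)/(5 + X))/4 = 3 + (-5 + l)/(4*(5 + X)))
n = 1/1731 ≈ 0.00057770
n*z(-7/G(-2, 5), Y(1, -4)) = ((55 - 7/(-2) + 12*(-2))/(4*(5 - 2)))/1731 = ((1/4)*(55 - 7*(-1/2) - 24)/3)/1731 = ((1/4)*(1/3)*(55 + 7/2 - 24))/1731 = ((1/4)*(1/3)*(69/2))/1731 = (1/1731)*(23/8) = 23/13848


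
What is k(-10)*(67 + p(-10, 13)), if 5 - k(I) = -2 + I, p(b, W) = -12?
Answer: 935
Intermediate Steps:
k(I) = 7 - I (k(I) = 5 - (-2 + I) = 5 + (2 - I) = 7 - I)
k(-10)*(67 + p(-10, 13)) = (7 - 1*(-10))*(67 - 12) = (7 + 10)*55 = 17*55 = 935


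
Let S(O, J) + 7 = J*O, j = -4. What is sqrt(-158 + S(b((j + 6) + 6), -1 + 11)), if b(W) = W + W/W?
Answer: 5*I*sqrt(3) ≈ 8.6602*I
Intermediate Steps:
b(W) = 1 + W (b(W) = W + 1 = 1 + W)
S(O, J) = -7 + J*O
sqrt(-158 + S(b((j + 6) + 6), -1 + 11)) = sqrt(-158 + (-7 + (-1 + 11)*(1 + ((-4 + 6) + 6)))) = sqrt(-158 + (-7 + 10*(1 + (2 + 6)))) = sqrt(-158 + (-7 + 10*(1 + 8))) = sqrt(-158 + (-7 + 10*9)) = sqrt(-158 + (-7 + 90)) = sqrt(-158 + 83) = sqrt(-75) = 5*I*sqrt(3)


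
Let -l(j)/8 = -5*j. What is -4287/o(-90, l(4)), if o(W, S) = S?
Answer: -4287/160 ≈ -26.794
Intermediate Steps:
l(j) = 40*j (l(j) = -(-40)*j = 40*j)
-4287/o(-90, l(4)) = -4287/(40*4) = -4287/160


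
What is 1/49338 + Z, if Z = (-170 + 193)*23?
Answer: 26099803/49338 ≈ 529.00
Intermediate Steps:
Z = 529 (Z = 23*23 = 529)
1/49338 + Z = 1/49338 + 529 = 26099803/49338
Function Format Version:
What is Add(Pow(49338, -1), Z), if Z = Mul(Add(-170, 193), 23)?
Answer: Rational(26099803, 49338) ≈ 529.00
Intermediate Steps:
Z = 529 (Z = Mul(23, 23) = 529)
Add(Pow(49338, -1), Z) = Add(Pow(49338, -1), 529) = Add(Rational(1, 49338), 529) = Rational(26099803, 49338)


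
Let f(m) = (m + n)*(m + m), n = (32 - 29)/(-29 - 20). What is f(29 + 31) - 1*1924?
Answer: 258164/49 ≈ 5268.7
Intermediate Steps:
n = -3/49 (n = 3/(-49) = 3*(-1/49) = -3/49 ≈ -0.061224)
f(m) = 2*m*(-3/49 + m) (f(m) = (m - 3/49)*(m + m) = (-3/49 + m)*(2*m) = 2*m*(-3/49 + m))
f(29 + 31) - 1*1924 = 2*(29 + 31)*(-3 + 49*(29 + 31))/49 - 1*1924 = (2/49)*60*(-3 + 49*60) - 1924 = (2/49)*60*(-3 + 2940) - 1924 = (2/49)*60*2937 - 1924 = 352440/49 - 1924 = 258164/49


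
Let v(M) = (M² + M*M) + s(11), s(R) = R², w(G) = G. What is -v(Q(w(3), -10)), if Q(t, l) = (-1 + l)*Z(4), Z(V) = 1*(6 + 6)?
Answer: -34969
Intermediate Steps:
Z(V) = 12 (Z(V) = 1*12 = 12)
Q(t, l) = -12 + 12*l (Q(t, l) = (-1 + l)*12 = -12 + 12*l)
v(M) = 121 + 2*M² (v(M) = (M² + M*M) + 11² = (M² + M²) + 121 = 2*M² + 121 = 121 + 2*M²)
-v(Q(w(3), -10)) = -(121 + 2*(-12 + 12*(-10))²) = -(121 + 2*(-12 - 120)²) = -(121 + 2*(-132)²) = -(121 + 2*17424) = -(121 + 34848) = -1*34969 = -34969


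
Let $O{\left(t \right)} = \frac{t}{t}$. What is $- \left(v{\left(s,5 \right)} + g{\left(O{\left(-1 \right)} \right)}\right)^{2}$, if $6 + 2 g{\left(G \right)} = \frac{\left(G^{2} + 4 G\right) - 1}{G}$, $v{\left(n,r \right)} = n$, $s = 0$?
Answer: $-1$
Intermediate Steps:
$O{\left(t \right)} = 1$
$g{\left(G \right)} = -3 + \frac{-1 + G^{2} + 4 G}{2 G}$ ($g{\left(G \right)} = -3 + \frac{\left(\left(G^{2} + 4 G\right) - 1\right) \frac{1}{G}}{2} = -3 + \frac{\left(-1 + G^{2} + 4 G\right) \frac{1}{G}}{2} = -3 + \frac{\frac{1}{G} \left(-1 + G^{2} + 4 G\right)}{2} = -3 + \frac{-1 + G^{2} + 4 G}{2 G}$)
$- \left(v{\left(s,5 \right)} + g{\left(O{\left(-1 \right)} \right)}\right)^{2} = - \left(0 + \frac{-1 + 1 \left(-2 + 1\right)}{2 \cdot 1}\right)^{2} = - \left(0 + \frac{1}{2} \cdot 1 \left(-1 + 1 \left(-1\right)\right)\right)^{2} = - \left(0 + \frac{1}{2} \cdot 1 \left(-1 - 1\right)\right)^{2} = - \left(0 + \frac{1}{2} \cdot 1 \left(-2\right)\right)^{2} = - \left(0 - 1\right)^{2} = - \left(-1\right)^{2} = \left(-1\right) 1 = -1$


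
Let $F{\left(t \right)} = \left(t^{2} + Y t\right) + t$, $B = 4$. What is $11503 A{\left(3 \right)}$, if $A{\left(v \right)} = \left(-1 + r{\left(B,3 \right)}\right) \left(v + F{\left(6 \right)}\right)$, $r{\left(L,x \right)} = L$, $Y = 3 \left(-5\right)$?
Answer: $-1552905$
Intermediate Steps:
$Y = -15$
$F{\left(t \right)} = t^{2} - 14 t$ ($F{\left(t \right)} = \left(t^{2} - 15 t\right) + t = t^{2} - 14 t$)
$A{\left(v \right)} = -144 + 3 v$ ($A{\left(v \right)} = \left(-1 + 4\right) \left(v + 6 \left(-14 + 6\right)\right) = 3 \left(v + 6 \left(-8\right)\right) = 3 \left(v - 48\right) = 3 \left(-48 + v\right) = -144 + 3 v$)
$11503 A{\left(3 \right)} = 11503 \left(-144 + 3 \cdot 3\right) = 11503 \left(-144 + 9\right) = 11503 \left(-135\right) = -1552905$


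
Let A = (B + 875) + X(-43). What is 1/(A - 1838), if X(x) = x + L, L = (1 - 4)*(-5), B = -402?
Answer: -1/1393 ≈ -0.00071787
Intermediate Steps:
L = 15 (L = -3*(-5) = 15)
X(x) = 15 + x (X(x) = x + 15 = 15 + x)
A = 445 (A = (-402 + 875) + (15 - 43) = 473 - 28 = 445)
1/(A - 1838) = 1/(445 - 1838) = 1/(-1393) = -1/1393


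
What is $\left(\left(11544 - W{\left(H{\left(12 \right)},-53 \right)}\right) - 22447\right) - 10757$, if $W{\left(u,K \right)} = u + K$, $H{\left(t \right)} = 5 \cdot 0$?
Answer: $-21607$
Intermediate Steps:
$H{\left(t \right)} = 0$
$W{\left(u,K \right)} = K + u$
$\left(\left(11544 - W{\left(H{\left(12 \right)},-53 \right)}\right) - 22447\right) - 10757 = \left(\left(11544 - \left(-53 + 0\right)\right) - 22447\right) - 10757 = \left(\left(11544 - -53\right) - 22447\right) - 10757 = \left(\left(11544 + 53\right) - 22447\right) - 10757 = \left(11597 - 22447\right) - 10757 = -10850 - 10757 = -21607$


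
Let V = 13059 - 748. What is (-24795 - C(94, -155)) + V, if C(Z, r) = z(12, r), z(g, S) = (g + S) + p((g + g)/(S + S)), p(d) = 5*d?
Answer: -382559/31 ≈ -12341.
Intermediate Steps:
V = 12311
z(g, S) = S + g + 5*g/S (z(g, S) = (g + S) + 5*((g + g)/(S + S)) = (S + g) + 5*((2*g)/((2*S))) = (S + g) + 5*((2*g)*(1/(2*S))) = (S + g) + 5*(g/S) = (S + g) + 5*g/S = S + g + 5*g/S)
C(Z, r) = 12 + r + 60/r (C(Z, r) = r + 12 + 5*12/r = r + 12 + 60/r = 12 + r + 60/r)
(-24795 - C(94, -155)) + V = (-24795 - (12 - 155 + 60/(-155))) + 12311 = (-24795 - (12 - 155 + 60*(-1/155))) + 12311 = (-24795 - (12 - 155 - 12/31)) + 12311 = (-24795 - 1*(-4445/31)) + 12311 = (-24795 + 4445/31) + 12311 = -764200/31 + 12311 = -382559/31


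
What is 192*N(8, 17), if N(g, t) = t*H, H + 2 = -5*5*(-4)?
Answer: 319872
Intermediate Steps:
H = 98 (H = -2 - 5*5*(-4) = -2 - 25*(-4) = -2 + 100 = 98)
N(g, t) = 98*t (N(g, t) = t*98 = 98*t)
192*N(8, 17) = 192*(98*17) = 192*1666 = 319872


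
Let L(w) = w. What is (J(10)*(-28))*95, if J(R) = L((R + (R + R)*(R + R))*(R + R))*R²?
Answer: -2181200000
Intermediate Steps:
J(R) = 2*R³*(R + 4*R²) (J(R) = ((R + (R + R)*(R + R))*(R + R))*R² = ((R + (2*R)*(2*R))*(2*R))*R² = ((R + 4*R²)*(2*R))*R² = (2*R*(R + 4*R²))*R² = 2*R³*(R + 4*R²))
(J(10)*(-28))*95 = ((10⁴*(2 + 8*10))*(-28))*95 = ((10000*(2 + 80))*(-28))*95 = ((10000*82)*(-28))*95 = (820000*(-28))*95 = -22960000*95 = -2181200000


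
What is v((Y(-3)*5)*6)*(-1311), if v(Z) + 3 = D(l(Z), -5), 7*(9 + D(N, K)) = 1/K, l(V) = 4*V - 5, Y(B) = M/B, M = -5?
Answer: 551931/35 ≈ 15769.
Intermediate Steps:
Y(B) = -5/B
l(V) = -5 + 4*V
D(N, K) = -9 + 1/(7*K)
v(Z) = -421/35 (v(Z) = -3 + (-9 + (1/7)/(-5)) = -3 + (-9 + (1/7)*(-1/5)) = -3 + (-9 - 1/35) = -3 - 316/35 = -421/35)
v((Y(-3)*5)*6)*(-1311) = -421/35*(-1311) = 551931/35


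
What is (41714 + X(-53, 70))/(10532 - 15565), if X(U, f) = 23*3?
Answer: -5969/719 ≈ -8.3018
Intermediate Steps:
X(U, f) = 69
(41714 + X(-53, 70))/(10532 - 15565) = (41714 + 69)/(10532 - 15565) = 41783/(-5033) = 41783*(-1/5033) = -5969/719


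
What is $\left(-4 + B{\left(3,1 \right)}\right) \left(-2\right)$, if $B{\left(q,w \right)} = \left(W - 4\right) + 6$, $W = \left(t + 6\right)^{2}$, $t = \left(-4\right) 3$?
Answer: $-68$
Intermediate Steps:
$t = -12$
$W = 36$ ($W = \left(-12 + 6\right)^{2} = \left(-6\right)^{2} = 36$)
$B{\left(q,w \right)} = 38$ ($B{\left(q,w \right)} = \left(36 - 4\right) + 6 = 32 + 6 = 38$)
$\left(-4 + B{\left(3,1 \right)}\right) \left(-2\right) = \left(-4 + 38\right) \left(-2\right) = 34 \left(-2\right) = -68$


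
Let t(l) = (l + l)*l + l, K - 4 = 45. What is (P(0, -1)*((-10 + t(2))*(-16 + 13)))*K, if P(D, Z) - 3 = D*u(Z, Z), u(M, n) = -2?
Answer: 0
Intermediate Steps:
K = 49 (K = 4 + 45 = 49)
P(D, Z) = 3 - 2*D (P(D, Z) = 3 + D*(-2) = 3 - 2*D)
t(l) = l + 2*l**2 (t(l) = (2*l)*l + l = 2*l**2 + l = l + 2*l**2)
(P(0, -1)*((-10 + t(2))*(-16 + 13)))*K = ((3 - 2*0)*((-10 + 2*(1 + 2*2))*(-16 + 13)))*49 = ((3 + 0)*((-10 + 2*(1 + 4))*(-3)))*49 = (3*((-10 + 2*5)*(-3)))*49 = (3*((-10 + 10)*(-3)))*49 = (3*(0*(-3)))*49 = (3*0)*49 = 0*49 = 0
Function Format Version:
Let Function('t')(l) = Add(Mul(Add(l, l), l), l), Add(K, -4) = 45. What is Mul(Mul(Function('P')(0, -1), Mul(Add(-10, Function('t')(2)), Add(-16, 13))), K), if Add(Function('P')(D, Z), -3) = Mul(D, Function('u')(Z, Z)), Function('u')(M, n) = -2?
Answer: 0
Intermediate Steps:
K = 49 (K = Add(4, 45) = 49)
Function('P')(D, Z) = Add(3, Mul(-2, D)) (Function('P')(D, Z) = Add(3, Mul(D, -2)) = Add(3, Mul(-2, D)))
Function('t')(l) = Add(l, Mul(2, Pow(l, 2))) (Function('t')(l) = Add(Mul(Mul(2, l), l), l) = Add(Mul(2, Pow(l, 2)), l) = Add(l, Mul(2, Pow(l, 2))))
Mul(Mul(Function('P')(0, -1), Mul(Add(-10, Function('t')(2)), Add(-16, 13))), K) = Mul(Mul(Add(3, Mul(-2, 0)), Mul(Add(-10, Mul(2, Add(1, Mul(2, 2)))), Add(-16, 13))), 49) = Mul(Mul(Add(3, 0), Mul(Add(-10, Mul(2, Add(1, 4))), -3)), 49) = Mul(Mul(3, Mul(Add(-10, Mul(2, 5)), -3)), 49) = Mul(Mul(3, Mul(Add(-10, 10), -3)), 49) = Mul(Mul(3, Mul(0, -3)), 49) = Mul(Mul(3, 0), 49) = Mul(0, 49) = 0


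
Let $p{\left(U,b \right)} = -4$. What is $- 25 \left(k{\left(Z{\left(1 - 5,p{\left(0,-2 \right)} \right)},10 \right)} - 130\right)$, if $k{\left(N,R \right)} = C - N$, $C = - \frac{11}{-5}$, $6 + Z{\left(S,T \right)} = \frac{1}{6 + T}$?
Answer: $\frac{6115}{2} \approx 3057.5$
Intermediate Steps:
$Z{\left(S,T \right)} = -6 + \frac{1}{6 + T}$
$C = \frac{11}{5}$ ($C = \left(-11\right) \left(- \frac{1}{5}\right) = \frac{11}{5} \approx 2.2$)
$k{\left(N,R \right)} = \frac{11}{5} - N$
$- 25 \left(k{\left(Z{\left(1 - 5,p{\left(0,-2 \right)} \right)},10 \right)} - 130\right) = - 25 \left(\left(\frac{11}{5} - \frac{-35 - -24}{6 - 4}\right) - 130\right) = - 25 \left(\left(\frac{11}{5} - \frac{-35 + 24}{2}\right) - 130\right) = - 25 \left(\left(\frac{11}{5} - \frac{1}{2} \left(-11\right)\right) - 130\right) = - 25 \left(\left(\frac{11}{5} - - \frac{11}{2}\right) - 130\right) = - 25 \left(\left(\frac{11}{5} + \frac{11}{2}\right) - 130\right) = - 25 \left(\frac{77}{10} - 130\right) = \left(-25\right) \left(- \frac{1223}{10}\right) = \frac{6115}{2}$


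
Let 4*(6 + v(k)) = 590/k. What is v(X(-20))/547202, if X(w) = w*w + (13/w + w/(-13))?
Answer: -293518/28517705831 ≈ -1.0292e-5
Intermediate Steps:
X(w) = w² + 13/w - w/13 (X(w) = w² + (13/w + w*(-1/13)) = w² + (13/w - w/13) = w² + 13/w - w/13)
v(k) = -6 + 295/(2*k) (v(k) = -6 + (590/k)/4 = -6 + 295/(2*k))
v(X(-20))/547202 = (-6 + 295/(2*((-20)² + 13/(-20) - 1/13*(-20))))/547202 = (-6 + 295/(2*(400 + 13*(-1/20) + 20/13)))*(1/547202) = (-6 + 295/(2*(400 - 13/20 + 20/13)))*(1/547202) = (-6 + 295/(2*(104231/260)))*(1/547202) = (-6 + (295/2)*(260/104231))*(1/547202) = (-6 + 38350/104231)*(1/547202) = -587036/104231*1/547202 = -293518/28517705831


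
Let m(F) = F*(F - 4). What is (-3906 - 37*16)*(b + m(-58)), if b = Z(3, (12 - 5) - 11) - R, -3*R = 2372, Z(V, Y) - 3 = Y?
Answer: -59180186/3 ≈ -1.9727e+7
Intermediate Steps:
Z(V, Y) = 3 + Y
R = -2372/3 (R = -⅓*2372 = -2372/3 ≈ -790.67)
m(F) = F*(-4 + F)
b = 2369/3 (b = (3 + ((12 - 5) - 11)) - 1*(-2372/3) = (3 + (7 - 11)) + 2372/3 = (3 - 4) + 2372/3 = -1 + 2372/3 = 2369/3 ≈ 789.67)
(-3906 - 37*16)*(b + m(-58)) = (-3906 - 37*16)*(2369/3 - 58*(-4 - 58)) = (-3906 - 592)*(2369/3 - 58*(-62)) = -4498*(2369/3 + 3596) = -4498*13157/3 = -59180186/3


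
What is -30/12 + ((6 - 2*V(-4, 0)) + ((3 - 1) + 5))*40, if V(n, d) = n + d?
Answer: 1675/2 ≈ 837.50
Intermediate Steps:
V(n, d) = d + n
-30/12 + ((6 - 2*V(-4, 0)) + ((3 - 1) + 5))*40 = -30/12 + ((6 - 2*(0 - 4)) + ((3 - 1) + 5))*40 = -30*1/12 + ((6 - 2*(-4)) + (2 + 5))*40 = -5/2 + ((6 + 8) + 7)*40 = -5/2 + (14 + 7)*40 = -5/2 + 21*40 = -5/2 + 840 = 1675/2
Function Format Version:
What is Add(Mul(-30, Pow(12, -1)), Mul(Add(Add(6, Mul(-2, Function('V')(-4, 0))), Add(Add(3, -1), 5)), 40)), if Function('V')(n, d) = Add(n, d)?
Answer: Rational(1675, 2) ≈ 837.50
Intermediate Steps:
Function('V')(n, d) = Add(d, n)
Add(Mul(-30, Pow(12, -1)), Mul(Add(Add(6, Mul(-2, Function('V')(-4, 0))), Add(Add(3, -1), 5)), 40)) = Add(Mul(-30, Pow(12, -1)), Mul(Add(Add(6, Mul(-2, Add(0, -4))), Add(Add(3, -1), 5)), 40)) = Add(Mul(-30, Rational(1, 12)), Mul(Add(Add(6, Mul(-2, -4)), Add(2, 5)), 40)) = Add(Rational(-5, 2), Mul(Add(Add(6, 8), 7), 40)) = Add(Rational(-5, 2), Mul(Add(14, 7), 40)) = Add(Rational(-5, 2), Mul(21, 40)) = Add(Rational(-5, 2), 840) = Rational(1675, 2)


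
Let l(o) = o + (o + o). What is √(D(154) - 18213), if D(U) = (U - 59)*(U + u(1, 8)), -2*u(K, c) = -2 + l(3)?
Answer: I*√15662/2 ≈ 62.574*I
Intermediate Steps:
l(o) = 3*o (l(o) = o + 2*o = 3*o)
u(K, c) = -7/2 (u(K, c) = -(-2 + 3*3)/2 = -(-2 + 9)/2 = -½*7 = -7/2)
D(U) = (-59 + U)*(-7/2 + U) (D(U) = (U - 59)*(U - 7/2) = (-59 + U)*(-7/2 + U))
√(D(154) - 18213) = √((413/2 + 154² - 125/2*154) - 18213) = √((413/2 + 23716 - 9625) - 18213) = √(28595/2 - 18213) = √(-7831/2) = I*√15662/2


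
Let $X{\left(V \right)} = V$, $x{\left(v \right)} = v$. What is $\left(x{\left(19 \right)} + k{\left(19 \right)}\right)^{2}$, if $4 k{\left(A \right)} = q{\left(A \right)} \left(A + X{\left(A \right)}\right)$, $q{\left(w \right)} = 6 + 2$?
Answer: $9025$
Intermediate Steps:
$q{\left(w \right)} = 8$
$k{\left(A \right)} = 4 A$ ($k{\left(A \right)} = \frac{8 \left(A + A\right)}{4} = \frac{8 \cdot 2 A}{4} = \frac{16 A}{4} = 4 A$)
$\left(x{\left(19 \right)} + k{\left(19 \right)}\right)^{2} = \left(19 + 4 \cdot 19\right)^{2} = \left(19 + 76\right)^{2} = 95^{2} = 9025$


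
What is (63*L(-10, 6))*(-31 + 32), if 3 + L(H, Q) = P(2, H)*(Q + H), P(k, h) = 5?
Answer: -1449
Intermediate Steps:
L(H, Q) = -3 + 5*H + 5*Q (L(H, Q) = -3 + 5*(Q + H) = -3 + 5*(H + Q) = -3 + (5*H + 5*Q) = -3 + 5*H + 5*Q)
(63*L(-10, 6))*(-31 + 32) = (63*(-3 + 5*(-10) + 5*6))*(-31 + 32) = (63*(-3 - 50 + 30))*1 = (63*(-23))*1 = -1449*1 = -1449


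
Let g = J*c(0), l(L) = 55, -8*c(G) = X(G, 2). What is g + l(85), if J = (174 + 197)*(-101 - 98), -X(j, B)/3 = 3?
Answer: -664021/8 ≈ -83003.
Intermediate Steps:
X(j, B) = -9 (X(j, B) = -3*3 = -9)
c(G) = 9/8 (c(G) = -⅛*(-9) = 9/8)
J = -73829 (J = 371*(-199) = -73829)
g = -664461/8 (g = -73829*9/8 = -664461/8 ≈ -83058.)
g + l(85) = -664461/8 + 55 = -664021/8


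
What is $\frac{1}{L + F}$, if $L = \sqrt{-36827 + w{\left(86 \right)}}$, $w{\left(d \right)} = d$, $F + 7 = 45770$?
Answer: $\frac{45763}{2094288910} - \frac{i \sqrt{36741}}{2094288910} \approx 2.1851 \cdot 10^{-5} - 9.1525 \cdot 10^{-8} i$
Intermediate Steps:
$F = 45763$ ($F = -7 + 45770 = 45763$)
$L = i \sqrt{36741}$ ($L = \sqrt{-36827 + 86} = \sqrt{-36741} = i \sqrt{36741} \approx 191.68 i$)
$\frac{1}{L + F} = \frac{1}{i \sqrt{36741} + 45763} = \frac{1}{45763 + i \sqrt{36741}}$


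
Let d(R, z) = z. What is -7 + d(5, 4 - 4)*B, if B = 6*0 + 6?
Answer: -7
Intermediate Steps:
B = 6 (B = 0 + 6 = 6)
-7 + d(5, 4 - 4)*B = -7 + (4 - 4)*6 = -7 + 0*6 = -7 + 0 = -7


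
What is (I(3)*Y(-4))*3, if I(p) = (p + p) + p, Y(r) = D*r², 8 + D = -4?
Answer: -5184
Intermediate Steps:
D = -12 (D = -8 - 4 = -12)
Y(r) = -12*r²
I(p) = 3*p (I(p) = 2*p + p = 3*p)
(I(3)*Y(-4))*3 = ((3*3)*(-12*(-4)²))*3 = (9*(-12*16))*3 = (9*(-192))*3 = -1728*3 = -5184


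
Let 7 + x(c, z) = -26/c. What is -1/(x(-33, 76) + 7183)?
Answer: -33/236834 ≈ -0.00013934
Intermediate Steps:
x(c, z) = -7 - 26/c
-1/(x(-33, 76) + 7183) = -1/((-7 - 26/(-33)) + 7183) = -1/((-7 - 26*(-1/33)) + 7183) = -1/((-7 + 26/33) + 7183) = -1/(-205/33 + 7183) = -1/236834/33 = -1*33/236834 = -33/236834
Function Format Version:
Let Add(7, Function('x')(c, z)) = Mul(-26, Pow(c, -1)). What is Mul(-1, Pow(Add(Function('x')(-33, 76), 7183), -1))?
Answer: Rational(-33, 236834) ≈ -0.00013934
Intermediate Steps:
Function('x')(c, z) = Add(-7, Mul(-26, Pow(c, -1)))
Mul(-1, Pow(Add(Function('x')(-33, 76), 7183), -1)) = Mul(-1, Pow(Add(Add(-7, Mul(-26, Pow(-33, -1))), 7183), -1)) = Mul(-1, Pow(Add(Add(-7, Mul(-26, Rational(-1, 33))), 7183), -1)) = Mul(-1, Pow(Add(Add(-7, Rational(26, 33)), 7183), -1)) = Mul(-1, Pow(Add(Rational(-205, 33), 7183), -1)) = Mul(-1, Pow(Rational(236834, 33), -1)) = Mul(-1, Rational(33, 236834)) = Rational(-33, 236834)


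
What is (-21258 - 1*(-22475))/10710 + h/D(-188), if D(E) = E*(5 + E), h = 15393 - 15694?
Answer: 6440993/61411140 ≈ 0.10488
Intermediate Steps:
h = -301
(-21258 - 1*(-22475))/10710 + h/D(-188) = (-21258 - 1*(-22475))/10710 - 301*(-1/(188*(5 - 188))) = (-21258 + 22475)*(1/10710) - 301/((-188*(-183))) = 1217*(1/10710) - 301/34404 = 1217/10710 - 301*1/34404 = 1217/10710 - 301/34404 = 6440993/61411140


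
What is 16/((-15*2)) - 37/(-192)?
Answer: -109/320 ≈ -0.34062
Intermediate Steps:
16/((-15*2)) - 37/(-192) = 16/(-30) - 37*(-1/192) = 16*(-1/30) + 37/192 = -8/15 + 37/192 = -109/320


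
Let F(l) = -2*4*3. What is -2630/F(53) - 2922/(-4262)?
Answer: 2819797/25572 ≈ 110.27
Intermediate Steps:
F(l) = -24 (F(l) = -8*3 = -24)
-2630/F(53) - 2922/(-4262) = -2630/(-24) - 2922/(-4262) = -2630*(-1/24) - 2922*(-1/4262) = 1315/12 + 1461/2131 = 2819797/25572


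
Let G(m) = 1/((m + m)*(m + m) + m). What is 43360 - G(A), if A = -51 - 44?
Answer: 1561176799/36005 ≈ 43360.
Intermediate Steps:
A = -95
G(m) = 1/(m + 4*m**2) (G(m) = 1/((2*m)*(2*m) + m) = 1/(4*m**2 + m) = 1/(m + 4*m**2))
43360 - G(A) = 43360 - 1/((-95)*(1 + 4*(-95))) = 43360 - (-1)/(95*(1 - 380)) = 43360 - (-1)/(95*(-379)) = 43360 - (-1)*(-1)/(95*379) = 43360 - 1*1/36005 = 43360 - 1/36005 = 1561176799/36005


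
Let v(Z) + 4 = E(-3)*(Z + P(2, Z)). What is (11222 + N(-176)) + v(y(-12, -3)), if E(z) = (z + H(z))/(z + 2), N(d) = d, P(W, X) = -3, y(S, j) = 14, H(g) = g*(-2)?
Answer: 11009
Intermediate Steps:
H(g) = -2*g
E(z) = -z/(2 + z) (E(z) = (z - 2*z)/(z + 2) = (-z)/(2 + z) = -z/(2 + z))
v(Z) = 5 - 3*Z (v(Z) = -4 + (-1*(-3)/(2 - 3))*(Z - 3) = -4 + (-1*(-3)/(-1))*(-3 + Z) = -4 + (-1*(-3)*(-1))*(-3 + Z) = -4 - 3*(-3 + Z) = -4 + (9 - 3*Z) = 5 - 3*Z)
(11222 + N(-176)) + v(y(-12, -3)) = (11222 - 176) + (5 - 3*14) = 11046 + (5 - 42) = 11046 - 37 = 11009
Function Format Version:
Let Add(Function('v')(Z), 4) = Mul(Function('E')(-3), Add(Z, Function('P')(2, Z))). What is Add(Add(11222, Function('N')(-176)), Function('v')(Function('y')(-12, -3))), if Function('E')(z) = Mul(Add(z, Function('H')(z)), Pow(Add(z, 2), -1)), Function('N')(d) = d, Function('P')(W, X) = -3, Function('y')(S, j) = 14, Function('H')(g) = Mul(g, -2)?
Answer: 11009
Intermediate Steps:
Function('H')(g) = Mul(-2, g)
Function('E')(z) = Mul(-1, z, Pow(Add(2, z), -1)) (Function('E')(z) = Mul(Add(z, Mul(-2, z)), Pow(Add(z, 2), -1)) = Mul(Mul(-1, z), Pow(Add(2, z), -1)) = Mul(-1, z, Pow(Add(2, z), -1)))
Function('v')(Z) = Add(5, Mul(-3, Z)) (Function('v')(Z) = Add(-4, Mul(Mul(-1, -3, Pow(Add(2, -3), -1)), Add(Z, -3))) = Add(-4, Mul(Mul(-1, -3, Pow(-1, -1)), Add(-3, Z))) = Add(-4, Mul(Mul(-1, -3, -1), Add(-3, Z))) = Add(-4, Mul(-3, Add(-3, Z))) = Add(-4, Add(9, Mul(-3, Z))) = Add(5, Mul(-3, Z)))
Add(Add(11222, Function('N')(-176)), Function('v')(Function('y')(-12, -3))) = Add(Add(11222, -176), Add(5, Mul(-3, 14))) = Add(11046, Add(5, -42)) = Add(11046, -37) = 11009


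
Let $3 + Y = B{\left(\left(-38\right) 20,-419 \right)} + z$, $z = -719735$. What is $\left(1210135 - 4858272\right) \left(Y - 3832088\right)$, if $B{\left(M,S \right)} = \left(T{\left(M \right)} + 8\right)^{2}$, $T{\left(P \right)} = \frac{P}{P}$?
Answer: $16605389349065$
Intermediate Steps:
$T{\left(P \right)} = 1$
$B{\left(M,S \right)} = 81$ ($B{\left(M,S \right)} = \left(1 + 8\right)^{2} = 9^{2} = 81$)
$Y = -719657$ ($Y = -3 + \left(81 - 719735\right) = -3 - 719654 = -719657$)
$\left(1210135 - 4858272\right) \left(Y - 3832088\right) = \left(1210135 - 4858272\right) \left(-719657 - 3832088\right) = \left(-3648137\right) \left(-4551745\right) = 16605389349065$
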